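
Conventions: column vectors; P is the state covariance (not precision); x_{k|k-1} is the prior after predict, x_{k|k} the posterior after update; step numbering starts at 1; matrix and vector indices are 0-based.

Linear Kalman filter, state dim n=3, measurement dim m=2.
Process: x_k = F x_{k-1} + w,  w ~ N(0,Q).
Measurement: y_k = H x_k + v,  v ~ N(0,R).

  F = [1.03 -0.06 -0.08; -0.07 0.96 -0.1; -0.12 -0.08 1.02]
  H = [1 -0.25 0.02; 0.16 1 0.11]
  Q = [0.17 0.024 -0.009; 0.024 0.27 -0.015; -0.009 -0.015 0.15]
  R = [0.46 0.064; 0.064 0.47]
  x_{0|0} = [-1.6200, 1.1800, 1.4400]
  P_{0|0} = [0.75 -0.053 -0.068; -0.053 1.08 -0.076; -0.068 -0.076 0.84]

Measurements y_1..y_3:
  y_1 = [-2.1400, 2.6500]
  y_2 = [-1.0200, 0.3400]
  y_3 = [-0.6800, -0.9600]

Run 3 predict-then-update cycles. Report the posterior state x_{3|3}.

step 1: x^-=[-1.8546, 1.1022, 1.5688]  P^-=[0.9920 -0.1262 -0.2290; -0.1262 1.2982 -0.2425; -0.2290 -0.2425 1.0697]  S=[1.5899 -0.2447; -0.2447 1.7047]  K=[0.6560 0.0985; -0.1775 0.7085; -0.1094 -0.1104]  nu=[-0.0412, 1.6720]  x^+=[-1.7170, 2.2942, 1.3887]  P^+=[0.3228 0.0495 -0.1167; 0.0495 0.3307 -0.1542; -0.1167 -0.1542 1.0358]
step 2: x^-=[-2.0172, 2.1837, 1.4389]  P^-=[0.5319 0.0614 -0.2508; 0.0614 0.6080 -0.2940; -0.2508 -0.2940 1.2890]  S=[0.9926 0.0327; 0.0327 1.0534]  K=[0.5121 0.0970; -0.1156 0.5594; -0.1468 -0.1781]  nu=[1.5144, -1.6793]  x^+=[-1.4045, 1.0692, 1.5157]  P^+=[0.2584 0.0540 -0.1545; 0.0540 0.2693 -0.2039; -0.1545 -0.2039 1.2326]
step 3: x^-=[-1.6321, 0.9732, 1.6290]  P^-=[0.4698 0.0828 -0.2970; 0.0828 0.5615 -0.3573; -0.2970 -0.3573 1.5099]  S=[0.9158 0.0507; 0.0507 0.9993]  K=[0.4783 0.1012; -0.1006 0.5410; -0.1810 -0.2297]  nu=[1.1628, -1.8512]  x^+=[-1.2632, -0.1453, 1.8437]  P^+=[0.2452 0.0596 -0.1879; 0.0596 0.2653 -0.2460; -0.1879 -0.2460 1.4230]

x_post = [-1.2632, -0.1453, 1.8437]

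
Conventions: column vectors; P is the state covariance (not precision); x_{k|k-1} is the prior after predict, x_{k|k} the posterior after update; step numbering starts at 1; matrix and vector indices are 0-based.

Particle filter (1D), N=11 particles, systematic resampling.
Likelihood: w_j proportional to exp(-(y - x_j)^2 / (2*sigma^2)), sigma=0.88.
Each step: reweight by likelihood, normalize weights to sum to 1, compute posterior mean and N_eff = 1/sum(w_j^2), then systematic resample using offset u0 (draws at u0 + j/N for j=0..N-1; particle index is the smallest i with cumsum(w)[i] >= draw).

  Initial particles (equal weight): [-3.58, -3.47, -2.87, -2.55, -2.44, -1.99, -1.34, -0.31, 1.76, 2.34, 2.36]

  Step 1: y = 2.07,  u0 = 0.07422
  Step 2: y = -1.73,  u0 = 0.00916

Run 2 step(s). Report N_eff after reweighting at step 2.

N_eff = 3.9300

step 1: w=[0.0000, 0.0000, 0.0000, 0.0000, 0.0000, 0.0000, 0.0002, 0.0090, 0.3278, 0.3327, 0.3303]  mean=2.1319  Neff=3.0551  idx=[8, 8, 8, 9, 9, 9, 9, 10, 10, 10, 10]
step 2: w=[0.2900, 0.2900, 0.2900, 0.0171, 0.0171, 0.0171, 0.0171, 0.0154, 0.0154, 0.0154, 0.0154]  mean=1.8366  Neff=3.9300  idx=[0, 0, 0, 0, 1, 1, 1, 2, 2, 2, 5]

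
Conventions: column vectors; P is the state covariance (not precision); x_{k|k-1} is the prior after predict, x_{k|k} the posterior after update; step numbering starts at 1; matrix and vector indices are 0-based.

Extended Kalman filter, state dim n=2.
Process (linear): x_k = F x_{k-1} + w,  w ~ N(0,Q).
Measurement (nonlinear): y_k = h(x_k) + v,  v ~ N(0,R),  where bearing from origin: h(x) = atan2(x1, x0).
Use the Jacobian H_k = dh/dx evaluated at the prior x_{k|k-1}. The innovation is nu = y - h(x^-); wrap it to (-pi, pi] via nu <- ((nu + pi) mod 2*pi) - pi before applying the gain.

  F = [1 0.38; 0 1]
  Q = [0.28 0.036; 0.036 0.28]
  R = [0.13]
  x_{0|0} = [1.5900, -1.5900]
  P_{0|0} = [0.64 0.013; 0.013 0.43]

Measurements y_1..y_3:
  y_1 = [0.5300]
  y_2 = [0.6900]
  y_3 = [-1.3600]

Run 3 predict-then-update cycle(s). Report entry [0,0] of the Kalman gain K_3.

K[0,0] = 0.0299

step 1: x^-=[0.9858, -1.5900]  P^-=[0.9920 0.2124; 0.2124 0.7100]  H_jac=[0.4543 0.2817]  S=[0.4454]  K=[1.1461; 0.6656]  nu=[1.5458]  x^+=[2.7574, -0.5611]  P^+=[0.4069 -0.1274; -0.1274 0.5127]
step 2: x^-=[2.5442, -0.5611]  P^-=[0.6641 0.1034; 0.1034 0.7927]  H_jac=[0.0827 0.3748]  S=[0.2523]  K=[0.3712; 1.2114]  nu=[0.9071]  x^+=[2.8809, 0.5378]  P^+=[0.6294 -0.0100; -0.0100 0.4224]
step 3: x^-=[3.0853, 0.5378]  P^-=[0.9627 0.1865; 0.1865 0.7024]  H_jac=[-0.0548 0.3146]  S=[0.1960]  K=[0.0299; 1.0753]  nu=[-1.5326]  x^+=[3.0394, -1.1102]  P^+=[0.9626 0.1801; 0.1801 0.4758]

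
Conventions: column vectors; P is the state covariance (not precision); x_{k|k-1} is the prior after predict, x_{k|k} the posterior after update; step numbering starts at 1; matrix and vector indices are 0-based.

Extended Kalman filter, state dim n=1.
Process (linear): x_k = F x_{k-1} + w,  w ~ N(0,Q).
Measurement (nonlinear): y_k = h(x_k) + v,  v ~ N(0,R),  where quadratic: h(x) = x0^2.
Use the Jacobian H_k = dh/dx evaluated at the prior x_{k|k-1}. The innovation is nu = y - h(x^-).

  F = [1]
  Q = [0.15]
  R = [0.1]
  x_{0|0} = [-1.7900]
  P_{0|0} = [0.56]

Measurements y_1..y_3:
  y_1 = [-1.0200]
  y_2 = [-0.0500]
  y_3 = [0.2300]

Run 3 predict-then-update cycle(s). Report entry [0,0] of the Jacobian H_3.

step 1: x^-=[-1.7900]  P^-=[0.7100]  H_jac=[-3.5800]  S=[9.1996]  K=[-0.2763]  nu=[-4.2241]  x^+=[-0.6229]  P^+=[0.0077]
step 2: x^-=[-0.6229]  P^-=[0.1577]  H_jac=[-1.2458]  S=[0.3448]  K=[-0.5699]  nu=[-0.4380]  x^+=[-0.3733]  P^+=[0.0457]
step 3: x^-=[-0.3733]  P^-=[0.1957]  H_jac=[-0.7466]  S=[0.2091]  K=[-0.6989]  nu=[0.0907]  x^+=[-0.4366]  P^+=[0.0936]

H_jac[0,0] = -0.7466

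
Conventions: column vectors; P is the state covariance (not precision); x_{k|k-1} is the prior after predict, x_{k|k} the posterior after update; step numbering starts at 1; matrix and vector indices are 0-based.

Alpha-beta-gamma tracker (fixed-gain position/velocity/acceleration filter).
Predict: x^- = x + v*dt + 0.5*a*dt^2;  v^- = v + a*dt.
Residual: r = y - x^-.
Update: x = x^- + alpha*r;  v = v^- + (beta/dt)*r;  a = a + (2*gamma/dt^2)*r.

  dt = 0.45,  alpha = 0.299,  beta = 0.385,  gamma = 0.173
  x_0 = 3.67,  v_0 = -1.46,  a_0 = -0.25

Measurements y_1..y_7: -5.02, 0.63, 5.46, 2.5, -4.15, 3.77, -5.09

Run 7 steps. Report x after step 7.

step 1: x_pred=2.9877  r=-8.0077  x^+=0.5934  v^+=-8.4235  a^+=-13.9323
step 2: x_pred=-4.6078  r=5.2378  x^+=-3.0417  v^+=-10.2118  a^+=-4.9827
step 3: x_pred=-8.1415  r=13.6015  x^+=-4.0747  v^+=-0.8171  a^+=18.2575
step 4: x_pred=-2.5938  r=5.0938  x^+=-1.0708  v^+=11.7568  a^+=26.9609
step 5: x_pred=6.9496  r=-11.0996  x^+=3.6308  v^+=14.3929  a^+=7.9957
step 6: x_pred=10.9172  r=-7.1472  x^+=8.7802  v^+=11.8762  a^+=-4.2162
step 7: x_pred=13.6975  r=-18.7875  x^+=8.0801  v^+=-6.0949  a^+=-36.3174

x_post = 8.0801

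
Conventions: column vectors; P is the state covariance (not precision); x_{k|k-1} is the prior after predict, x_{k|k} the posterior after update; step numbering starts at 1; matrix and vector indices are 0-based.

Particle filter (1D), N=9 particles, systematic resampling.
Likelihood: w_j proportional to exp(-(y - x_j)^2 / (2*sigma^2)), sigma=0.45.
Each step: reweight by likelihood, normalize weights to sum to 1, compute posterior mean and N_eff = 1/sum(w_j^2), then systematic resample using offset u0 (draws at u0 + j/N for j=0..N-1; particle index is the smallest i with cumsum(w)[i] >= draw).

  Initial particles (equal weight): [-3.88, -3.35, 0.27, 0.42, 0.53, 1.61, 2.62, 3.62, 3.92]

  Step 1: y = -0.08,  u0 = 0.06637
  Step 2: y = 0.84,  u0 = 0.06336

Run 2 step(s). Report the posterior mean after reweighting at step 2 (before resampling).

step 1: w=[0.0000, 0.0000, 0.4403, 0.3214, 0.2378, 0.0005, 0.0000, 0.0000, 0.0000]  mean=0.3807  Neff=2.8271  idx=[2, 2, 2, 2, 3, 3, 3, 4, 4]
step 2: w=[0.0844, 0.0844, 0.0844, 0.0844, 0.1218, 0.1218, 0.1218, 0.1485, 0.1485]  mean=0.4020  Neff=8.5396  idx=[0, 2, 3, 4, 5, 6, 7, 7, 8]

post_mean = 0.4020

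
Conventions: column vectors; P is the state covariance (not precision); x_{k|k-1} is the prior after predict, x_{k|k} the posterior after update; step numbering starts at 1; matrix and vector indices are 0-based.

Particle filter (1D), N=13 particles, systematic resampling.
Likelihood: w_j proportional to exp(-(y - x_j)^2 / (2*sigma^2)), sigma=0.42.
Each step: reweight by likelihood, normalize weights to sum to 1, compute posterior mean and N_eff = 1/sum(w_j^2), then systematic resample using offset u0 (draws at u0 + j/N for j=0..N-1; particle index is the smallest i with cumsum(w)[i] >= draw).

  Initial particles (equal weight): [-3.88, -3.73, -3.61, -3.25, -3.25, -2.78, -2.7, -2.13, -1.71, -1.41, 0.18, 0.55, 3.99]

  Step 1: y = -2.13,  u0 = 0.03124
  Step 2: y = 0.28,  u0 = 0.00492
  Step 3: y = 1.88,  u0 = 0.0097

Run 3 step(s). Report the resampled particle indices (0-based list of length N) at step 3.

resampled_idx = [2, 2, 3, 4, 5, 6, 7, 8, 8, 9, 10, 11, 12]

step 1: w=[0.0001, 0.0003, 0.0008, 0.0110, 0.0110, 0.1163, 0.1533, 0.3851, 0.2336, 0.0886, 0.0000, 0.0000, 0.0000]  mean=-2.1574  Neff=4.0325  idx=[5, 5, 6, 6, 7, 7, 7, 7, 7, 8, 8, 8, 9]
step 2: w=[0.0000, 0.0000, 0.0000, 0.0000, 0.0002, 0.0002, 0.0002, 0.0002, 0.0002, 0.0386, 0.0386, 0.0386, 0.8831]  mean=-1.4455  Neff=1.2750  idx=[9, 11, 12, 12, 12, 12, 12, 12, 12, 12, 12, 12, 12]
step 3: w=[0.0003, 0.0003, 0.0909, 0.0909, 0.0909, 0.0909, 0.0909, 0.0909, 0.0909, 0.0909, 0.0909, 0.0909, 0.0909]  mean=-1.4102  Neff=11.0115  idx=[2, 2, 3, 4, 5, 6, 7, 8, 8, 9, 10, 11, 12]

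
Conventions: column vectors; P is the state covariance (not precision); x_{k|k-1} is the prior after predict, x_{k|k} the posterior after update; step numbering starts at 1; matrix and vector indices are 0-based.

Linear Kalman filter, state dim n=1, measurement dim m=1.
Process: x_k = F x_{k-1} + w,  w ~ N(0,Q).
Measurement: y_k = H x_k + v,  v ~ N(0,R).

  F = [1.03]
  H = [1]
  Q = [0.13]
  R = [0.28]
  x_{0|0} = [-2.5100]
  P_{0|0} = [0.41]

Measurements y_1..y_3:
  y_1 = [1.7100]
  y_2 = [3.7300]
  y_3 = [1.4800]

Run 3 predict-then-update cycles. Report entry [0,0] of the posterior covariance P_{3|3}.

P_post[0,0] = 0.1426

step 1: x^-=[-2.5853]  P^-=[0.5650]  S=[0.8450]  K=[0.6686]  nu=[4.2953]  x^+=[0.2867]  P^+=[0.1872]
step 2: x^-=[0.2953]  P^-=[0.3286]  S=[0.6086]  K=[0.5399]  nu=[3.4347]  x^+=[2.1498]  P^+=[0.1512]
step 3: x^-=[2.2143]  P^-=[0.2904]  S=[0.5704]  K=[0.5091]  nu=[-0.7343]  x^+=[1.8405]  P^+=[0.1426]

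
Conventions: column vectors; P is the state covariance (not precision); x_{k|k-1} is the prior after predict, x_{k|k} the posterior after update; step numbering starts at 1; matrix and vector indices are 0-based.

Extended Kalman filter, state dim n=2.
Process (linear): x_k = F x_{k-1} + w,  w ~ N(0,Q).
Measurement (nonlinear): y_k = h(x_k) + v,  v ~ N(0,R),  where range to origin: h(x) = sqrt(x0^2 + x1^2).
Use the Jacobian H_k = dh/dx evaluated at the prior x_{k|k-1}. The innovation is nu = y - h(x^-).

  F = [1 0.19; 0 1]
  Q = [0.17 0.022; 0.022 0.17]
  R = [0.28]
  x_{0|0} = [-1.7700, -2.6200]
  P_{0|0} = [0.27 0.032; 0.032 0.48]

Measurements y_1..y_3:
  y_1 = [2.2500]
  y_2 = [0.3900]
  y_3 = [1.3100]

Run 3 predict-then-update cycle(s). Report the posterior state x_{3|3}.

x_post = [-1.1288, -0.7991]

step 1: x^-=[-2.2678, -2.6200]  P^-=[0.4695 0.1452; 0.1452 0.6500]  H_jac=[-0.6545 -0.7561]  S=[0.9964]  K=[-0.4186; -0.5886]  nu=[-1.2152]  x^+=[-1.7592, -1.9047]  P^+=[0.2949 -0.1003; -0.1003 0.3048]
step 2: x^-=[-2.1211, -1.9047]  P^-=[0.4378 -0.0204; -0.0204 0.4748]  H_jac=[-0.7440 -0.6681]  S=[0.7141]  K=[-0.4371; -0.4230]  nu=[-2.4608]  x^+=[-1.0454, -0.8638]  P^+=[0.3014 -0.1524; -0.1524 0.3470]
step 3: x^-=[-1.2095, -0.8638]  P^-=[0.4260 -0.0645; -0.0645 0.5170]  H_jac=[-0.8138 -0.5812]  S=[0.6757]  K=[-0.4576; -0.3670]  nu=[-0.1763]  x^+=[-1.1288, -0.7991]  P^+=[0.2845 -0.1780; -0.1780 0.4260]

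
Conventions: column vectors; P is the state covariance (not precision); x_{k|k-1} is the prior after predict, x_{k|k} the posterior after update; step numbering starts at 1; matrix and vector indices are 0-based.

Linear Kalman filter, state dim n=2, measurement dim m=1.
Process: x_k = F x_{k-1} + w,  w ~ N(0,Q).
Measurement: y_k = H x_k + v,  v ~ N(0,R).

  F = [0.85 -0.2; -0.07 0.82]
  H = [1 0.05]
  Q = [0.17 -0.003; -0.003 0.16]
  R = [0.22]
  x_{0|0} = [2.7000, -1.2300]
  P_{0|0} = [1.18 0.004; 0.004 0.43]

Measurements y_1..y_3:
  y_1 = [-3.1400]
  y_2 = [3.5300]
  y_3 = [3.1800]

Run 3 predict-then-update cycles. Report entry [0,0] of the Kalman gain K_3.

step 1: x^-=[2.5410, -1.1976]  P^-=[1.0384 -0.1409; -0.1409 0.4545]  S=[1.2454]  K=[0.8281; -0.0949]  nu=[-5.6211]  x^+=[-2.1138, -0.6643]  P^+=[0.1843 -0.0430; -0.0430 0.4432]
step 2: x^-=[-1.6639, -0.3967]  P^-=[0.3355 -0.1173; -0.1173 0.4639]  S=[0.5450]  K=[0.6049; -0.1726]  nu=[5.2137]  x^+=[1.4901, -1.2966]  P^+=[0.1361 -0.0604; -0.0604 0.4476]
step 3: x^-=[1.5259, -1.1676]  P^-=[0.3068 -0.1274; -0.1274 0.4686]  S=[0.5152]  K=[0.5831; -0.2019]  nu=[1.7125]  x^+=[2.5244, -1.5132]  P^+=[0.1316 -0.0668; -0.0668 0.4476]

K[0,0] = 0.5831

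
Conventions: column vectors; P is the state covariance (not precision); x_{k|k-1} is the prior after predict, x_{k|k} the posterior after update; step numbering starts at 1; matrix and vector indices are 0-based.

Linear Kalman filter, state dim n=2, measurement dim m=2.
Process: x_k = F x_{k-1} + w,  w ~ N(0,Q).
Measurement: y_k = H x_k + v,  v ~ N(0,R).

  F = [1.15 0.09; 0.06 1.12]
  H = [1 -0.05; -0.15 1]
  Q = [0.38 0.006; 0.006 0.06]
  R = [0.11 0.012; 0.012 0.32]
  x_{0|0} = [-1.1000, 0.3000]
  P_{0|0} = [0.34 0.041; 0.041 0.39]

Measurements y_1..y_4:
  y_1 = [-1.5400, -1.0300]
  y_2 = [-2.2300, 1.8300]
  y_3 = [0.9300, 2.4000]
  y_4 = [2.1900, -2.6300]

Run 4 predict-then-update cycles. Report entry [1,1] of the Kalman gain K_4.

K[1,1] = 0.4299

step 1: x^-=[-1.2380, 0.2700]  P^-=[0.8413 0.1218; 0.1218 0.5560]  S=[0.9405 -0.0193; -0.0193 0.8583]  K=[0.8883 0.0148; 0.1128 0.6290]  nu=[-0.2885, -1.4857]  x^+=[-1.5163, -0.6970]  P^+=[0.0994 0.0303; 0.0303 0.2072]
step 2: x^-=[-1.8065, -0.8716]  P^-=[0.5194 0.0730; 0.0730 0.3243]  S=[0.6229 -0.0086; -0.0086 0.6341]  K=[0.8280 0.0034; 0.0979 0.4955]  nu=[-0.4671, 2.4306]  x^+=[-2.1849, 0.2870]  P^+=[0.0924 0.0249; 0.0249 0.1635]
step 3: x^-=[-2.4868, 0.1904]  P^-=[0.5086 0.0610; 0.0610 0.2687]  S=[0.6132 -0.0162; -0.0162 0.5819]  K=[0.8244 -0.0032; 0.0895 0.4486]  nu=[3.4263, 1.8366]  x^+=[0.3320, 1.3210]  P^+=[0.0918 0.0226; 0.0226 0.1480]
step 4: x^-=[0.5007, 1.4995]  P^-=[0.5073 0.0565; 0.0565 0.2491]  S=[0.6122 -0.0196; -0.0196 0.5635]  K=[0.8237 -0.0061; 0.0857 0.4299]  nu=[1.7643, -4.0544]  x^+=[1.9786, -0.0922]  P^+=[0.0916 0.0217; 0.0217 0.1419]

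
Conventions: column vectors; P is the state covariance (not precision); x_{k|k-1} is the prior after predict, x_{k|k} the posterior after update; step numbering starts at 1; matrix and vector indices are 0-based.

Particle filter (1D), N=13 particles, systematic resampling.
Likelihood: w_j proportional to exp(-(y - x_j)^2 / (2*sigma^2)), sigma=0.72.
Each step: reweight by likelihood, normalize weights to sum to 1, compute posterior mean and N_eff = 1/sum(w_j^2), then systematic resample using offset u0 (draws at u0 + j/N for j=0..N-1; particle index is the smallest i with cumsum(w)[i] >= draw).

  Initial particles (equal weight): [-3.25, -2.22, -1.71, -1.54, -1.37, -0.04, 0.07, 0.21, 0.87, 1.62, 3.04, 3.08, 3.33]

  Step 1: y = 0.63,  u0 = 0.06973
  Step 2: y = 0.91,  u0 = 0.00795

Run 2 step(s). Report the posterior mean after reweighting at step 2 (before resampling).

step 1: w=[0.0000, 0.0001, 0.0014, 0.0030, 0.0058, 0.1796, 0.2047, 0.2336, 0.2620, 0.1076, 0.0010, 0.0008, 0.0002]  mean=0.4498  Neff=4.7842  idx=[5, 5, 6, 6, 6, 7, 7, 7, 8, 8, 8, 9, 9]
step 2: w=[0.0495, 0.0495, 0.0599, 0.0599, 0.0599, 0.0738, 0.0738, 0.0738, 0.1181, 0.1181, 0.1181, 0.0728, 0.0728]  mean=0.5992  Neff=11.8413  idx=[0, 1, 3, 4, 5, 6, 7, 8, 9, 9, 10, 10, 12]

post_mean = 0.5992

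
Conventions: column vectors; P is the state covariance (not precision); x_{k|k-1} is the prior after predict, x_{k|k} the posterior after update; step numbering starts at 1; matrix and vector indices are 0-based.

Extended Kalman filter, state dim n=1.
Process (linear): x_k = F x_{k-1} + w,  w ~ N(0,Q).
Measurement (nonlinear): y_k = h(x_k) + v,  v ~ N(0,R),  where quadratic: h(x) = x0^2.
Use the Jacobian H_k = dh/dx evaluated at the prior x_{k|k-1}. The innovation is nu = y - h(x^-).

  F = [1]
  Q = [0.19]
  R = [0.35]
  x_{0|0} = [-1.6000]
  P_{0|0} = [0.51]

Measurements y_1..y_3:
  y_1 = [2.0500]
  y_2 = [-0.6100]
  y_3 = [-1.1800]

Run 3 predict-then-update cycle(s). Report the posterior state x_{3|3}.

x_post = [-0.0137]

step 1: x^-=[-1.6000]  P^-=[0.7000]  H_jac=[-3.2000]  S=[7.5180]  K=[-0.2980]  nu=[-0.5100]  x^+=[-1.4480]  P^+=[0.0326]
step 2: x^-=[-1.4480]  P^-=[0.2226]  H_jac=[-2.8961]  S=[2.2169]  K=[-0.2908]  nu=[-2.7068]  x^+=[-0.6610]  P^+=[0.0351]
step 3: x^-=[-0.6610]  P^-=[0.2251]  H_jac=[-1.3219]  S=[0.7434]  K=[-0.4003]  nu=[-1.6169]  x^+=[-0.0137]  P^+=[0.1060]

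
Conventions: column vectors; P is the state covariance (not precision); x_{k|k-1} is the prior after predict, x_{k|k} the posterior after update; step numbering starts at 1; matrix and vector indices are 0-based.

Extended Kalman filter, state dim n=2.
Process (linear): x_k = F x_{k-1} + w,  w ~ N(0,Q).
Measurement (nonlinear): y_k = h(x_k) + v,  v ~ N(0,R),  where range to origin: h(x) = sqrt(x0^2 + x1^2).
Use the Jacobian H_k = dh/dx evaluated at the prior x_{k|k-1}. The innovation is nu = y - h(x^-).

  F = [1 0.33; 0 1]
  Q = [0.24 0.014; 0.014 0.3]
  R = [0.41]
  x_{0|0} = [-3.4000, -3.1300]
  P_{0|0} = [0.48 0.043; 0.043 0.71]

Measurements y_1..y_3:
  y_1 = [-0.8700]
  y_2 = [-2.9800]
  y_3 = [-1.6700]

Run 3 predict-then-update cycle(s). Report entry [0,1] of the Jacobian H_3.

step 1: x^-=[-4.4329, -3.1300]  P^-=[0.8257 0.2913; 0.2913 1.0100]  H_jac=[-0.8169 -0.5768]  S=[1.5715]  K=[-0.5361; -0.5221]  nu=[-6.2966]  x^+=[-1.0572, 0.1576]  P^+=[0.3740 -0.1486; -0.1486 0.5816]
step 2: x^-=[-1.0052, 0.1576]  P^-=[0.5793 0.0573; 0.0573 0.8816]  H_jac=[-0.9879 0.1548]  S=[0.9790]  K=[-0.5755; 0.0816]  nu=[-3.9975]  x^+=[1.2954, -0.1686]  P^+=[0.2550 0.1033; 0.1033 0.8751]
step 3: x^-=[1.2397, -0.1686]  P^-=[0.6585 0.4061; 0.4061 1.1751]  H_jac=[0.9909 -0.1348]  S=[0.9694]  K=[0.6166; 0.2517]  nu=[-2.9211]  x^+=[-0.5615, -0.9039]  P^+=[0.2899 0.2556; 0.2556 1.1137]

H_jac[0,1] = -0.1348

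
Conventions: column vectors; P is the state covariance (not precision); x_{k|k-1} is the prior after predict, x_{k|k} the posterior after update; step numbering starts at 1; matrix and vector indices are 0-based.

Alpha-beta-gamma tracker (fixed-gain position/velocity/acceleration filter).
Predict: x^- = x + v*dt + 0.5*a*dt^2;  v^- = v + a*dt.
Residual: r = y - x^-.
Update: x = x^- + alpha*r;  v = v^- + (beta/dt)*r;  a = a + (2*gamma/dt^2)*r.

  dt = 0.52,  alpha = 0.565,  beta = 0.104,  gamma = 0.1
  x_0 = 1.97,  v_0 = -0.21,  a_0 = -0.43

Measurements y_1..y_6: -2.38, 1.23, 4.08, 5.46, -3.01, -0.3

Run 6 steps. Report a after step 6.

a_post = -0.5857

step 1: x_pred=1.8027  r=-4.1827  x^+=-0.5605  v^+=-1.2701  a^+=-3.5237
step 2: x_pred=-1.6974  r=2.9274  x^+=-0.0434  v^+=-2.5170  a^+=-1.3584
step 3: x_pred=-1.5359  r=5.6159  x^+=1.6371  v^+=-2.1002  a^+=2.7953
step 4: x_pred=0.9229  r=4.5371  x^+=3.4864  v^+=0.2608  a^+=6.1512
step 5: x_pred=4.4536  r=-7.4636  x^+=0.2367  v^+=1.9667  a^+=0.6307
step 6: x_pred=1.3446  r=-1.6446  x^+=0.4154  v^+=1.9657  a^+=-0.5857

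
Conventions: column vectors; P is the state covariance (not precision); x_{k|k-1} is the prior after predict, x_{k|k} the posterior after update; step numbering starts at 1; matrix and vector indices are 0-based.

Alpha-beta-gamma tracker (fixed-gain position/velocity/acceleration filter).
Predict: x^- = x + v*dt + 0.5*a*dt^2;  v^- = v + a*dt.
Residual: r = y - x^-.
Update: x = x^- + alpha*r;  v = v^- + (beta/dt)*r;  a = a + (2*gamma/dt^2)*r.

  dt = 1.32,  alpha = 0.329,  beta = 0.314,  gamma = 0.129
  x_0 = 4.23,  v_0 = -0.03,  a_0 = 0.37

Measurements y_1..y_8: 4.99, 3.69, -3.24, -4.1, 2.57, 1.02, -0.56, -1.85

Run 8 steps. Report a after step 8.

a_post = 2.2247

step 1: x_pred=4.5127  r=0.4773  x^+=4.6698  v^+=0.5719  a^+=0.4407
step 2: x_pred=5.8086  r=-2.1186  x^+=5.1116  v^+=0.6496  a^+=0.1270
step 3: x_pred=6.0797  r=-9.3197  x^+=3.0135  v^+=-1.3997  a^+=-1.2530
step 4: x_pred=0.0742  r=-4.1742  x^+=-1.2991  v^+=-4.0467  a^+=-1.8711
step 5: x_pred=-8.2708  r=10.8408  x^+=-4.7042  v^+=-3.9378  a^+=-0.2659
step 6: x_pred=-10.1337  r=11.1537  x^+=-6.4641  v^+=-1.6355  a^+=1.3857
step 7: x_pred=-7.4158  r=6.8558  x^+=-5.1603  v^+=1.8244  a^+=2.4008
step 8: x_pred=-0.6605  r=-1.1895  x^+=-1.0518  v^+=4.7105  a^+=2.2247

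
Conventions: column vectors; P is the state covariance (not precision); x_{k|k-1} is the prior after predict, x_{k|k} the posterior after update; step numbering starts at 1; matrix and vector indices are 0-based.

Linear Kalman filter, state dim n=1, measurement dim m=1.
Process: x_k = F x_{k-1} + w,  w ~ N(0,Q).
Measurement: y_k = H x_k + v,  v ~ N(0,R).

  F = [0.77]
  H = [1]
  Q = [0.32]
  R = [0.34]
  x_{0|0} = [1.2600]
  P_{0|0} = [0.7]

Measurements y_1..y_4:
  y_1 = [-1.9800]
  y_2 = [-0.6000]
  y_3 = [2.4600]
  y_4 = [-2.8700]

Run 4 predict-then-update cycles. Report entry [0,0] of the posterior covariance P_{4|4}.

step 1: x^-=[0.9702]  P^-=[0.7350]  S=[1.0750]  K=[0.6837]  nu=[-2.9502]  x^+=[-1.0469]  P^+=[0.2325]
step 2: x^-=[-0.8061]  P^-=[0.4578]  S=[0.7978]  K=[0.5738]  nu=[0.2061]  x^+=[-0.6878]  P^+=[0.1951]
step 3: x^-=[-0.5296]  P^-=[0.4357]  S=[0.7757]  K=[0.5617]  nu=[2.9896]  x^+=[1.1496]  P^+=[0.1910]
step 4: x^-=[0.8852]  P^-=[0.4332]  S=[0.7732]  K=[0.5603]  nu=[-3.7552]  x^+=[-1.2188]  P^+=[0.1905]

P_post[0,0] = 0.1905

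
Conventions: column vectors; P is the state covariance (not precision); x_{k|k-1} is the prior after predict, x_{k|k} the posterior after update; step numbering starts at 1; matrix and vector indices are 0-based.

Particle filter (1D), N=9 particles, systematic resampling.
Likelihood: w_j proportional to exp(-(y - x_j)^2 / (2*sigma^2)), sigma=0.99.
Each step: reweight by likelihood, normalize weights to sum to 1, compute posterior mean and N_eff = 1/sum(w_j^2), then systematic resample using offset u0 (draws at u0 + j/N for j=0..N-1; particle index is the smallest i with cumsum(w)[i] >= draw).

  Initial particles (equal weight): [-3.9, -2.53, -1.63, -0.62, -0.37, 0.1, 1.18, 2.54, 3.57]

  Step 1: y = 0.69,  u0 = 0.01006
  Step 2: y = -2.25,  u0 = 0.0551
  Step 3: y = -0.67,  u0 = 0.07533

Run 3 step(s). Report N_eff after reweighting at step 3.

N_eff = 8.6205

step 1: w=[0.0000, 0.0017, 0.0217, 0.1407, 0.1904, 0.2828, 0.2988, 0.0589, 0.0049]  mean=0.3507  Neff=4.3610  idx=[2, 3, 4, 4, 5, 5, 6, 6, 6]
step 2: w=[0.5350, 0.1678, 0.1073, 0.1073, 0.0389, 0.0389, 0.0016, 0.0016, 0.0016]  mean=-1.0420  Neff=2.9374  idx=[0, 0, 0, 0, 0, 1, 2, 3, 4]
step 3: w=[0.0923, 0.0923, 0.0923, 0.0923, 0.0923, 0.1475, 0.1410, 0.1410, 0.1091]  mean=-0.9369  Neff=8.6205  idx=[0, 2, 3, 4, 5, 6, 6, 7, 8]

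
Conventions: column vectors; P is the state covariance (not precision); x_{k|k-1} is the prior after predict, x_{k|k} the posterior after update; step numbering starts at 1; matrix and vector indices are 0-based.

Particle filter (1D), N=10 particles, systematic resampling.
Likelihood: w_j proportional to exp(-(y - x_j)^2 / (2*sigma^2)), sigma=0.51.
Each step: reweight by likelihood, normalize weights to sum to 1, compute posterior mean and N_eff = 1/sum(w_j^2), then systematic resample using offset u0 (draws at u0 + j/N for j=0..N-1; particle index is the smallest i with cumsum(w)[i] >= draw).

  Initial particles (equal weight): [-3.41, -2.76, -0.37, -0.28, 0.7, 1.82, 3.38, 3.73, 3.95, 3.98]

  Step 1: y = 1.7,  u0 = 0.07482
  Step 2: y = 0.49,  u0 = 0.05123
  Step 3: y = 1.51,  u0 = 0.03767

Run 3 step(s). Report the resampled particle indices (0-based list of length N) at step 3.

step 1: w=[0.0000, 0.0000, 0.0002, 0.0005, 0.1301, 0.8649, 0.0039, 0.0003, 0.0001, 0.0000]  mean=1.6797  Neff=1.3072  idx=[4, 5, 5, 5, 5, 5, 5, 5, 5, 5]
step 2: w=[0.7537, 0.0274, 0.0274, 0.0274, 0.0274, 0.0274, 0.0274, 0.0274, 0.0274, 0.0274]  mean=0.9759  Neff=1.7397  idx=[0, 0, 0, 0, 0, 0, 0, 0, 4, 8]
step 3: w=[0.0721, 0.0721, 0.0721, 0.0721, 0.0721, 0.0721, 0.0721, 0.0721, 0.2116, 0.2116]  mean=1.1739  Neff=7.6262  idx=[0, 1, 3, 4, 6, 7, 8, 8, 9, 9]

resampled_idx = [0, 1, 3, 4, 6, 7, 8, 8, 9, 9]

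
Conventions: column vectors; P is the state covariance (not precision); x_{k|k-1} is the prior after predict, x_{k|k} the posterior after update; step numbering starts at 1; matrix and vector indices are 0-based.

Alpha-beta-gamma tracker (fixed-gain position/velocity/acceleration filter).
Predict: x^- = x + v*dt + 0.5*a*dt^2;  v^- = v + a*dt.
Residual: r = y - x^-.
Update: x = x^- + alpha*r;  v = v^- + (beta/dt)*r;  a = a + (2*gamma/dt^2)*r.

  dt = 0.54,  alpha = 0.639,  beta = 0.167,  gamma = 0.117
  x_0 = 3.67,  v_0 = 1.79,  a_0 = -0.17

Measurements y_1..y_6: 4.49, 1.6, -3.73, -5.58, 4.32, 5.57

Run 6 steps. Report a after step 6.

step 1: x_pred=4.6118  r=-0.1218  x^+=4.5340  v^+=1.6605  a^+=-0.2678
step 2: x_pred=5.3916  r=-3.7916  x^+=2.9688  v^+=0.3433  a^+=-3.3104
step 3: x_pred=2.6715  r=-6.4015  x^+=-1.4190  v^+=-3.4240  a^+=-8.4474
step 4: x_pred=-4.4996  r=-1.0804  x^+=-5.1900  v^+=-8.3197  a^+=-9.3144
step 5: x_pred=-11.0407  r=15.3607  x^+=-1.2252  v^+=-8.5991  a^+=3.0121
step 6: x_pred=-5.4295  r=10.9995  x^+=1.5992  v^+=-3.5708  a^+=11.8389

a_post = 11.8389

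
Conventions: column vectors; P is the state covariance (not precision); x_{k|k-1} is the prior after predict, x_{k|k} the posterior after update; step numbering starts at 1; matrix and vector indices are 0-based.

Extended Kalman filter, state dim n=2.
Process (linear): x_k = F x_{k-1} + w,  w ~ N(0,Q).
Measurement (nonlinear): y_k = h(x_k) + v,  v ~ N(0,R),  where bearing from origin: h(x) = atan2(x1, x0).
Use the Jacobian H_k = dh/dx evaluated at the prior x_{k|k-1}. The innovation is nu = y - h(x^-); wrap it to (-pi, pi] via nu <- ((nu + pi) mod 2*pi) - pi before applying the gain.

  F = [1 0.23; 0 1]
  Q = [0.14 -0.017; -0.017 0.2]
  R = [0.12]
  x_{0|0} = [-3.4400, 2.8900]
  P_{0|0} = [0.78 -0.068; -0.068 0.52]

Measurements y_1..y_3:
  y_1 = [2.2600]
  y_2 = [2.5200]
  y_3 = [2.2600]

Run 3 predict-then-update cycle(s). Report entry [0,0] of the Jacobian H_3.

H_jac[0,0] = -0.2581

step 1: x^-=[-2.7753, 2.8900]  P^-=[0.9162 0.0346; 0.0346 0.7200]  H_jac=[-0.1800 -0.1729]  S=[0.1734]  K=[-0.9859; -0.7539]  nu=[-0.0760]  x^+=[-2.7004, 2.9473]  P^+=[0.7477 -0.0943; -0.0943 0.6215]
step 2: x^-=[-2.0226, 2.9473]  P^-=[0.8772 0.0317; 0.0317 0.8215]  H_jac=[-0.2307 -0.1583]  S=[0.1896]  K=[-1.0939; -0.7245]  nu=[0.3478]  x^+=[-2.4030, 2.6953]  P^+=[0.6504 -0.1185; -0.1185 0.7220]
step 3: x^-=[-1.7830, 2.6953]  P^-=[0.7741 0.0305; 0.0305 0.9220]  H_jac=[-0.2581 -0.1707]  S=[0.2011]  K=[-1.0192; -0.8218]  nu=[0.1048]  x^+=[-1.8898, 2.6092]  P^+=[0.5652 -0.1379; -0.1379 0.7861]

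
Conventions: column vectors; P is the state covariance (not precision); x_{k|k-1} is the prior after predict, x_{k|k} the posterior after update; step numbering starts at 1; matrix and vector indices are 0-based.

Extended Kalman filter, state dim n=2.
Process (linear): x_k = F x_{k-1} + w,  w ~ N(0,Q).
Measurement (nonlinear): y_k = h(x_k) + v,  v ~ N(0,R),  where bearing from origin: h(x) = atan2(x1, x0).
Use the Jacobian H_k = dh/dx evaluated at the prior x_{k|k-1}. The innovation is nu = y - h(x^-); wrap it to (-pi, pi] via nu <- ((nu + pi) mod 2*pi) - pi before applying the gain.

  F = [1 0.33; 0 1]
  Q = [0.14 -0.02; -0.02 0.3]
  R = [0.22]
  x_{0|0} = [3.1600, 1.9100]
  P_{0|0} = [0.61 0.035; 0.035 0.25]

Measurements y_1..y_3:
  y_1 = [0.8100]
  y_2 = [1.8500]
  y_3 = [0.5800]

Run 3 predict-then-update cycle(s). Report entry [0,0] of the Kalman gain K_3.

K[0,0] = -0.1823

step 1: x^-=[3.7903, 1.9100]  P^-=[0.8003 0.0975; 0.0975 0.5500]  H_jac=[-0.1060 0.2104]  S=[0.2490]  K=[-0.2584; 0.4232]  nu=[0.3432]  x^+=[3.7016, 2.0553]  P^+=[0.7837 0.1247; 0.1247 0.5054]
step 2: x^-=[4.3798, 2.0553]  P^-=[1.0611 0.2715; 0.2715 0.8054]  H_jac=[-0.0878 0.1871]  S=[0.2475]  K=[-0.1712; 0.5127]  nu=[1.4112]  x^+=[4.1383, 2.7788]  P^+=[1.0538 0.2932; 0.2932 0.7404]
step 3: x^-=[5.0552, 2.7788]  P^-=[1.4680 0.5175; 0.5175 1.0404]  H_jac=[-0.0835 0.1519]  S=[0.2411]  K=[-0.1823; 0.4762]  nu=[0.0774]  x^+=[5.0411, 2.8156]  P^+=[1.4600 0.5385; 0.5385 0.9857]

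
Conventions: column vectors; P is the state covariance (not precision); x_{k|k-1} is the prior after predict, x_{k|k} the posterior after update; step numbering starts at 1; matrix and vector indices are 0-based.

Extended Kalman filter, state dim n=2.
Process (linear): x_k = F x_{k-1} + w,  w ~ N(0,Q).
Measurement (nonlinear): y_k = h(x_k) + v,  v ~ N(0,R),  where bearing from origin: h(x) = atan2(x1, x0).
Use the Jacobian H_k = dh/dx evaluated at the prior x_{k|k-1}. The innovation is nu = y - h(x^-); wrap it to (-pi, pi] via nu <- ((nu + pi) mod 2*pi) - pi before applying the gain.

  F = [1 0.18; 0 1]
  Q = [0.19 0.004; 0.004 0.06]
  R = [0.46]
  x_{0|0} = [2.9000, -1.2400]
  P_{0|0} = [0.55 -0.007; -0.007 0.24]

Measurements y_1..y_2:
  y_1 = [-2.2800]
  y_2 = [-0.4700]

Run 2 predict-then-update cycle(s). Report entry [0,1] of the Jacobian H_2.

H_jac[0,1] = 0.3067

step 1: x^-=[2.6768, -1.2400]  P^-=[0.7453 0.0402; 0.0402 0.3000]  H_jac=[0.1425 0.3076]  S=[0.5070]  K=[0.2338; 0.1933]  nu=[-1.8462]  x^+=[2.2451, -1.5968]  P^+=[0.7175 0.0173; 0.0173 0.2811]
step 2: x^-=[1.9577, -1.5968]  P^-=[0.9229 0.0719; 0.0719 0.3411]  H_jac=[0.2502 0.3067]  S=[0.5609]  K=[0.4510; 0.2186]  nu=[0.2142]  x^+=[2.0543, -1.5500]  P^+=[0.8088 0.0166; 0.0166 0.3143]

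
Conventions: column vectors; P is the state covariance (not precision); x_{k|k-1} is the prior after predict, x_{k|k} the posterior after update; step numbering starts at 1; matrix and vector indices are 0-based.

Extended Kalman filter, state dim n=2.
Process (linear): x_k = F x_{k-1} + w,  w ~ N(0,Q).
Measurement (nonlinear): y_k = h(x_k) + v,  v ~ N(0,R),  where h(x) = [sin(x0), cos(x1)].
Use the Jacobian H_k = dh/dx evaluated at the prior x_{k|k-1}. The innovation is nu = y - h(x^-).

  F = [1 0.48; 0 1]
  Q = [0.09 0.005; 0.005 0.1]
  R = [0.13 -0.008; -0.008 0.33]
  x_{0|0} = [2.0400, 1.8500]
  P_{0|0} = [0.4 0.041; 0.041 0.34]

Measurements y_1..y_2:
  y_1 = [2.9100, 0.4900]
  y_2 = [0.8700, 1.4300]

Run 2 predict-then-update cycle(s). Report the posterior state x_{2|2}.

x_post = [1.0253, 0.6298]

step 1: x^-=[2.9280, 1.8500]  P^-=[0.6077 0.2092; 0.2092 0.4400]  H_jac=[-0.9773 0.0000; 0.0000 -0.9613]  S=[0.7104 0.1885; 0.1885 0.7366]  K=[-0.8192 -0.0633; -0.1453 -0.5370]  nu=[2.6980, 0.7656]  x^+=[0.6693, 1.0469]  P^+=[0.1085 0.0149; 0.0149 0.1832]
step 2: x^-=[1.1718, 1.0469]  P^-=[0.2550 0.1078; 0.1078 0.2832]  H_jac=[0.3885 0.0000; 0.0000 -0.8659]  S=[0.1685 -0.0443; -0.0443 0.5423]  K=[0.5546 -0.1269; 0.1327 -0.4413]  nu=[-0.0515, 0.9297]  x^+=[1.0253, 0.6298]  P^+=[0.1882 0.0535; 0.0535 0.1694]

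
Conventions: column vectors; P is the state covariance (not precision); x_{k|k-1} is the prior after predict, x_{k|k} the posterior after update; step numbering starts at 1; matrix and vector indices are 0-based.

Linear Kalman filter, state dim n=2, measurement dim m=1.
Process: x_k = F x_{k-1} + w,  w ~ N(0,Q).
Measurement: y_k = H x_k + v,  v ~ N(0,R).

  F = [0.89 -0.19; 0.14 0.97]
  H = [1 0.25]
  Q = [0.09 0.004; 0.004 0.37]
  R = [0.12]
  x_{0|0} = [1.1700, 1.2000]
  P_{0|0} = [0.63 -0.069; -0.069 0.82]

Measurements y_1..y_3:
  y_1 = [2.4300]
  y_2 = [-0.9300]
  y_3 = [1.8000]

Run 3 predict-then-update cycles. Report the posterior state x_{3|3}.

x_post = [0.7373, 1.2507]

step 1: x^-=[0.8133, 1.3278]  P^-=[0.6420 -0.1264; -0.1264 1.1351]  S=[0.7697]  K=[0.7930; 0.2045]  nu=[1.2848]  x^+=[1.8321, 1.5906]  P^+=[0.1580 -0.2512; -0.2512 1.1029]
step 2: x^-=[1.3283, 1.7993]  P^-=[0.3399 -0.3898; -0.3898 1.3426]  S=[0.3489]  K=[0.6948; -0.1551]  nu=[-2.7082]  x^+=[-0.5534, 2.2193]  P^+=[0.1714 -0.3522; -0.3522 1.3342]
step 3: x^-=[-0.9142, 2.0752]  P^-=[0.3931 -0.5152; -0.5152 1.5331]  S=[0.3513]  K=[0.7523; -0.3756]  nu=[2.1954]  x^+=[0.7373, 1.2507]  P^+=[0.1943 -0.4160; -0.4160 1.4836]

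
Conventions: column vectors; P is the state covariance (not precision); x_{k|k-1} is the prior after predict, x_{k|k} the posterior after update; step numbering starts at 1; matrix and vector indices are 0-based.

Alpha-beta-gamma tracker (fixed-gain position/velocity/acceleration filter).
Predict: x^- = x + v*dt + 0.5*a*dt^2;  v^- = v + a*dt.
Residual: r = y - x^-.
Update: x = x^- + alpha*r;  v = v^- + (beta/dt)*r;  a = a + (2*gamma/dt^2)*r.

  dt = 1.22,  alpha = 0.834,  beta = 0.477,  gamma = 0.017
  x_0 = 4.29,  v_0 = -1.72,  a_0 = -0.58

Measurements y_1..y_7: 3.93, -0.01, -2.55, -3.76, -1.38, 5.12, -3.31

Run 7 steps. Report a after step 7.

a_post = -0.3527

step 1: x_pred=1.7600  r=2.1700  x^+=3.5698  v^+=-1.5792  a^+=-0.5304
step 2: x_pred=1.2485  r=-1.2585  x^+=0.1989  v^+=-2.7183  a^+=-0.5592
step 3: x_pred=-3.5336  r=0.9836  x^+=-2.7133  v^+=-3.0159  a^+=-0.5367
step 4: x_pred=-6.7921  r=3.0321  x^+=-4.2633  v^+=-2.4852  a^+=-0.4674
step 5: x_pred=-7.6432  r=6.2632  x^+=-2.4197  v^+=-0.6067  a^+=-0.3244
step 6: x_pred=-3.4013  r=8.5213  x^+=3.7055  v^+=2.3292  a^+=-0.1297
step 7: x_pred=6.4506  r=-9.7606  x^+=-1.6897  v^+=-1.6453  a^+=-0.3527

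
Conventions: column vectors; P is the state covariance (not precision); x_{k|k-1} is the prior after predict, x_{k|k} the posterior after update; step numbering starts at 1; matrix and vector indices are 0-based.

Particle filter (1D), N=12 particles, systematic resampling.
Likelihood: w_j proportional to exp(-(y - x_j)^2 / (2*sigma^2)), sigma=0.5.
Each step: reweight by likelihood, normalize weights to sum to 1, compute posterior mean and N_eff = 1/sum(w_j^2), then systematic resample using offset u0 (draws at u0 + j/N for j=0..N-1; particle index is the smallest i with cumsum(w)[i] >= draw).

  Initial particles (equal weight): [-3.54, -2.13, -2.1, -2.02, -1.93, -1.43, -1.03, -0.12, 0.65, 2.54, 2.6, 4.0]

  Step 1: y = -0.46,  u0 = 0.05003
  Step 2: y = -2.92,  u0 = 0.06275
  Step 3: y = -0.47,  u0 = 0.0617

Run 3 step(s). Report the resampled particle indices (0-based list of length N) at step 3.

resampled_idx = [1, 2, 4, 5, 7, 9, 9, 9, 10, 10, 11, 11]

step 1: w=[0.0000, 0.0024, 0.0029, 0.0049, 0.0084, 0.0963, 0.3300, 0.5015, 0.0538, 0.0000, 0.0000, 0.0000]  mean=-0.5399  Neff=2.6838  idx=[5, 6, 6, 6, 6, 7, 7, 7, 7, 7, 7, 8]
step 2: w=[0.7888, 0.0528, 0.0528, 0.0528, 0.0528, 0.0000, 0.0000, 0.0000, 0.0000, 0.0000, 0.0000, 0.0000]  mean=-1.3454  Neff=1.5791  idx=[0, 0, 0, 0, 0, 0, 0, 0, 0, 1, 3, 4]
step 3: w=[0.0523, 0.0523, 0.0523, 0.0523, 0.0523, 0.0523, 0.0523, 0.0523, 0.0523, 0.1764, 0.1764, 0.1764]  mean=-1.2183  Neff=8.4741  idx=[1, 2, 4, 5, 7, 9, 9, 9, 10, 10, 11, 11]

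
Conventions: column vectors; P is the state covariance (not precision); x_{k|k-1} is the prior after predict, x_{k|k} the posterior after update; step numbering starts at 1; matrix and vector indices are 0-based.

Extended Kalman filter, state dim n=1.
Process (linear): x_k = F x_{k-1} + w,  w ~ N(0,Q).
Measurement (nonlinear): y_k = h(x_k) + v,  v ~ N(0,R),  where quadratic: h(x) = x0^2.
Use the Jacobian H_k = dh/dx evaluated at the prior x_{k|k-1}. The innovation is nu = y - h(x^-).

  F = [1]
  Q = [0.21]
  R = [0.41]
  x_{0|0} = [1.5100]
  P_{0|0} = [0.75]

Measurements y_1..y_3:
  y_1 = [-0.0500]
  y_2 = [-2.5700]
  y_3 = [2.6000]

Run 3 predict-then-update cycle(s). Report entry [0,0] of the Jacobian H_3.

step 1: x^-=[1.5100]  P^-=[0.9600]  H_jac=[3.0200]  S=[9.1656]  K=[0.3163]  nu=[-2.3301]  x^+=[0.7730]  P^+=[0.0429]
step 2: x^-=[0.7730]  P^-=[0.2529]  H_jac=[1.5459]  S=[1.0145]  K=[0.3854]  nu=[-3.1675]  x^+=[-0.4479]  P^+=[0.1022]
step 3: x^-=[-0.4479]  P^-=[0.3122]  H_jac=[-0.8958]  S=[0.6606]  K=[-0.4234]  nu=[2.3994]  x^+=[-1.4639]  P^+=[0.1938]

H_jac[0,0] = -0.8958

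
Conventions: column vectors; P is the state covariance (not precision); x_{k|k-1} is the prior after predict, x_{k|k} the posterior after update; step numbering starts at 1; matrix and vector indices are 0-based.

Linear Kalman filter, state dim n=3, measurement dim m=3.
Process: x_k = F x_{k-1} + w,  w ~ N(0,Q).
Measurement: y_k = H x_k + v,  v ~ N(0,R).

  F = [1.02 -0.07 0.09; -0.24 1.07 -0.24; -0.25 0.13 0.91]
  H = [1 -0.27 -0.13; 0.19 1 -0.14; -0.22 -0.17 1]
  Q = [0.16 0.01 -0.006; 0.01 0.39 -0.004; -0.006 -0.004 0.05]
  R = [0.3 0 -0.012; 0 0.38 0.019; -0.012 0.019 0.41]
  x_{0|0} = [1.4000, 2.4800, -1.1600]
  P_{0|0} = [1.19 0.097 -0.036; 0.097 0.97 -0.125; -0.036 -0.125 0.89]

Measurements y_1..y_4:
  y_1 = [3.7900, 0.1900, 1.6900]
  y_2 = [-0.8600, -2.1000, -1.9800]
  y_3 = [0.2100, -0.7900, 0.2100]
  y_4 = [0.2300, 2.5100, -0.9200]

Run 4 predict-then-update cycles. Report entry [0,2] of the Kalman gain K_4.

step 1: x^-=[1.1500, 2.5960, -1.0832]  P^-=[1.3912 -0.2702 -0.2569; -0.2702 1.6306 -0.1331; -0.2569 -0.1331 0.8583]  S=[2.0279 -0.3621 -0.5562; -0.3621 2.0259 -0.5614; -0.5562 -0.5614 1.5208]  K=[0.7637 0.1499 -0.0054; -0.2206 0.7386 -0.0388; 0.0145 0.0287 0.6323]  nu=[3.2001, -2.7761, 3.4675]  x^+=[3.1595, -0.2947, 1.0762]  P^+=[0.2402 0.0178 0.0474; 0.0178 0.2839 0.0530; 0.0474 0.0530 0.2790]
step 2: x^-=[3.3401, -1.3319, 0.1512]  P^-=[0.4190 -0.0629 -0.0042; -0.0629 0.7141 0.0261; -0.0042 0.0261 0.2907]  S=[0.8129 -0.1693 -0.1130; -0.1693 1.0839 -0.1190; -0.1130 -0.1190 0.7299]  K=[0.5560 0.1012 -0.0148; -0.1980 0.6087 -0.0431; 0.0013 0.0297 0.3985]  nu=[-4.5401, -1.3816, -1.6228]  x^+=[0.6999, -1.2043, -0.5425]  P^+=[0.1733 0.0093 0.0289; 0.0093 0.2341 0.0381; 0.0289 0.0381 0.1768]
step 3: x^-=[0.7493, -1.3263, -0.8252]  P^-=[0.3463 -0.0469 -0.0123; -0.0469 0.6571 0.0289; -0.0123 0.0289 0.2064]  S=[0.7282 -0.1530 -0.0995; -0.1530 1.0284 -0.0974; -0.0995 -0.0974 0.6443]  K=[0.5103 0.0929 -0.0321; -0.1960 0.5922 -0.0533; -0.0155 0.0256 0.3185]  nu=[-1.0047, 0.2784, 0.9746]  x^+=[0.2312, -1.0164, -0.4921]  P^+=[0.1578 0.0073 0.0184; 0.0073 0.2271 0.0320; 0.0184 0.0320 0.1407]
step 4: x^-=[0.2627, -1.0250, -0.6378]  P^-=[0.3284 -0.0419 -0.0206; -0.0419 0.6492 0.0314; -0.0206 0.0314 0.1789]  S=[0.7089 -0.1489 -0.1021; -0.1489 1.0209 -0.0920; -0.1021 -0.0920 0.6189]  K=[0.4959 0.0913 -0.0432; -0.1965 0.5899 -0.0575; -0.0275 0.0242 0.2869]  nu=[-0.3924, 3.3958, -0.3987]  x^+=[0.3955, 1.0783, -0.6592]  P^+=[0.1528 0.0067 0.0128; 0.0067 0.2260 0.0299; 0.0128 0.0299 0.1263]

K[0,2] = -0.0432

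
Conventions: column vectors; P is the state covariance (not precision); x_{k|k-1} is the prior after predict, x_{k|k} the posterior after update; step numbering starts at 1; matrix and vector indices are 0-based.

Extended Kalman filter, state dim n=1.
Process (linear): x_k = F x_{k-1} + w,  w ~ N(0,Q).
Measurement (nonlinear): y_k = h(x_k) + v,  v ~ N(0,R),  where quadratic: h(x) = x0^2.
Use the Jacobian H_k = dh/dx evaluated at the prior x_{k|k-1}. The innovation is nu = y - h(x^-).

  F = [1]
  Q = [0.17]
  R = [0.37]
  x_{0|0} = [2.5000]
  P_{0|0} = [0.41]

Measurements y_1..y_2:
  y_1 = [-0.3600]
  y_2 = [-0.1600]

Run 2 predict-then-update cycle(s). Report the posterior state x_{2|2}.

step 1: x^-=[2.5000]  P^-=[0.5800]  H_jac=[5.0000]  S=[14.8700]  K=[0.1950]  nu=[-6.6100]  x^+=[1.2109]  P^+=[0.0144]
step 2: x^-=[1.2109]  P^-=[0.1844]  H_jac=[2.4218]  S=[1.4517]  K=[0.3077]  nu=[-1.6263]  x^+=[0.7105]  P^+=[0.0470]

x_post = [0.7105]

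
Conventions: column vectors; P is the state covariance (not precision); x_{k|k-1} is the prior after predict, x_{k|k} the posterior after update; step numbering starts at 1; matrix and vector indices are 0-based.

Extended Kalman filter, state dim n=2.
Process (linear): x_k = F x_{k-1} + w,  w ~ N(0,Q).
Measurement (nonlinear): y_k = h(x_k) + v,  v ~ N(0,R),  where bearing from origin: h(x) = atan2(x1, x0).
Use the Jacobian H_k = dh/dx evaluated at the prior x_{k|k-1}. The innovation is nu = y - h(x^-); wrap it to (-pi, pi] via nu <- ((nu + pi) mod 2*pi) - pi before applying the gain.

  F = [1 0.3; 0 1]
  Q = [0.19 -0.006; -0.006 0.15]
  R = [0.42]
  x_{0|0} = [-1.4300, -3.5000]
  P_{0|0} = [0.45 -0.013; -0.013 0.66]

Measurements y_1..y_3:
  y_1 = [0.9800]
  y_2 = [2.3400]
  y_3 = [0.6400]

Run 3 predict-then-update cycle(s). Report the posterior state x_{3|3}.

step 1: x^-=[-2.4800, -3.5000]  P^-=[0.6916 0.1790; 0.1790 0.8100]  H_jac=[0.1902 -0.1348]  S=[0.4506]  K=[0.2384; -0.1667]  nu=[-3.1159]  x^+=[-3.2229, -2.9805]  P^+=[0.6660 0.1969; 0.1969 0.7975]
step 2: x^-=[-4.1171, -2.9805]  P^-=[1.0459 0.4302; 0.4302 0.9475]  H_jac=[0.1154 -0.1594]  S=[0.4422]  K=[0.1179; -0.2293]  nu=[-1.4282]  x^+=[-4.2854, -2.6530]  P^+=[1.0398 0.4421; 0.4421 0.9242]
step 3: x^-=[-5.0813, -2.6530]  P^-=[1.5782 0.7134; 0.7134 1.0742]  H_jac=[0.0807 -0.1546]  S=[0.4382]  K=[0.0390; -0.2477]  nu=[-2.9828]  x^+=[-5.1978, -1.9143]  P^+=[1.5775 0.7176; 0.7176 1.0474]

x_post = [-5.1978, -1.9143]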